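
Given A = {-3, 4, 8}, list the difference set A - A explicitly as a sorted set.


A - A = {a - a' : a, a' ∈ A}.
Compute a - a' for each ordered pair (a, a'):
a = -3: -3--3=0, -3-4=-7, -3-8=-11
a = 4: 4--3=7, 4-4=0, 4-8=-4
a = 8: 8--3=11, 8-4=4, 8-8=0
Collecting distinct values (and noting 0 appears from a-a):
A - A = {-11, -7, -4, 0, 4, 7, 11}
|A - A| = 7

A - A = {-11, -7, -4, 0, 4, 7, 11}


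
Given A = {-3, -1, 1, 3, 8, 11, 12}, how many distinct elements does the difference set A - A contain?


A - A = {a - a' : a, a' ∈ A}; |A| = 7.
Bounds: 2|A|-1 ≤ |A - A| ≤ |A|² - |A| + 1, i.e. 13 ≤ |A - A| ≤ 43.
Note: 0 ∈ A - A always (from a - a). The set is symmetric: if d ∈ A - A then -d ∈ A - A.
Enumerate nonzero differences d = a - a' with a > a' (then include -d):
Positive differences: {1, 2, 3, 4, 5, 6, 7, 8, 9, 10, 11, 12, 13, 14, 15}
Full difference set: {0} ∪ (positive diffs) ∪ (negative diffs).
|A - A| = 1 + 2·15 = 31 (matches direct enumeration: 31).

|A - A| = 31


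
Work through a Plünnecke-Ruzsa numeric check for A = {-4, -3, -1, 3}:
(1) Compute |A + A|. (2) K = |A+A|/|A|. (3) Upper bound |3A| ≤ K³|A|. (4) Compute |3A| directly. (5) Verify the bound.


|A| = 4.
Step 1: Compute A + A by enumerating all 16 pairs.
A + A = {-8, -7, -6, -5, -4, -2, -1, 0, 2, 6}, so |A + A| = 10.
Step 2: Doubling constant K = |A + A|/|A| = 10/4 = 10/4 ≈ 2.5000.
Step 3: Plünnecke-Ruzsa gives |3A| ≤ K³·|A| = (2.5000)³ · 4 ≈ 62.5000.
Step 4: Compute 3A = A + A + A directly by enumerating all triples (a,b,c) ∈ A³; |3A| = 17.
Step 5: Check 17 ≤ 62.5000? Yes ✓.

K = 10/4, Plünnecke-Ruzsa bound K³|A| ≈ 62.5000, |3A| = 17, inequality holds.


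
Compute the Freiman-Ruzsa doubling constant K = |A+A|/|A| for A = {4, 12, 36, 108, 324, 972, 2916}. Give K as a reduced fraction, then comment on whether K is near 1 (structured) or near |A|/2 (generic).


|A| = 7.
Compute A + A by enumerating all 49 pairs.
A + A = {8, 16, 24, 40, 48, 72, 112, 120, 144, 216, 328, 336, 360, 432, 648, 976, 984, 1008, 1080, 1296, 1944, 2920, 2928, 2952, 3024, 3240, 3888, 5832}, so |A + A| = 28.
K = |A + A| / |A| = 28/7 = 4/1 ≈ 4.0000.
Reference: AP of size 7 gives K = 13/7 ≈ 1.8571; a fully generic set of size 7 gives K ≈ 4.0000.

|A| = 7, |A + A| = 28, K = 28/7 = 4/1.


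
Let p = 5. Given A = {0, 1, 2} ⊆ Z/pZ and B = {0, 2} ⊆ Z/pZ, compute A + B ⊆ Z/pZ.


Work in Z/5Z: reduce every sum a + b modulo 5.
Enumerate all 6 pairs:
a = 0: 0+0=0, 0+2=2
a = 1: 1+0=1, 1+2=3
a = 2: 2+0=2, 2+2=4
Distinct residues collected: {0, 1, 2, 3, 4}
|A + B| = 5 (out of 5 total residues).

A + B = {0, 1, 2, 3, 4}


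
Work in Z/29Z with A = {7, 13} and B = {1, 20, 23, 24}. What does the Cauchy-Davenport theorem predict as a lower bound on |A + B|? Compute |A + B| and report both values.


Cauchy-Davenport: |A + B| ≥ min(p, |A| + |B| - 1) for A, B nonempty in Z/pZ.
|A| = 2, |B| = 4, p = 29.
CD lower bound = min(29, 2 + 4 - 1) = min(29, 5) = 5.
Compute A + B mod 29 directly:
a = 7: 7+1=8, 7+20=27, 7+23=1, 7+24=2
a = 13: 13+1=14, 13+20=4, 13+23=7, 13+24=8
A + B = {1, 2, 4, 7, 8, 14, 27}, so |A + B| = 7.
Verify: 7 ≥ 5? Yes ✓.

CD lower bound = 5, actual |A + B| = 7.


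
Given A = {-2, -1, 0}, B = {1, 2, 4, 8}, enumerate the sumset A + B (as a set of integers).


A + B = {a + b : a ∈ A, b ∈ B}.
Enumerate all |A|·|B| = 3·4 = 12 pairs (a, b) and collect distinct sums.
a = -2: -2+1=-1, -2+2=0, -2+4=2, -2+8=6
a = -1: -1+1=0, -1+2=1, -1+4=3, -1+8=7
a = 0: 0+1=1, 0+2=2, 0+4=4, 0+8=8
Collecting distinct sums: A + B = {-1, 0, 1, 2, 3, 4, 6, 7, 8}
|A + B| = 9

A + B = {-1, 0, 1, 2, 3, 4, 6, 7, 8}


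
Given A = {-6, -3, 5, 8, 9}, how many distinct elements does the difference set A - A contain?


A - A = {a - a' : a, a' ∈ A}; |A| = 5.
Bounds: 2|A|-1 ≤ |A - A| ≤ |A|² - |A| + 1, i.e. 9 ≤ |A - A| ≤ 21.
Note: 0 ∈ A - A always (from a - a). The set is symmetric: if d ∈ A - A then -d ∈ A - A.
Enumerate nonzero differences d = a - a' with a > a' (then include -d):
Positive differences: {1, 3, 4, 8, 11, 12, 14, 15}
Full difference set: {0} ∪ (positive diffs) ∪ (negative diffs).
|A - A| = 1 + 2·8 = 17 (matches direct enumeration: 17).

|A - A| = 17


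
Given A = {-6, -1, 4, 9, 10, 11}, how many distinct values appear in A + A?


A + A = {a + a' : a, a' ∈ A}; |A| = 6.
General bounds: 2|A| - 1 ≤ |A + A| ≤ |A|(|A|+1)/2, i.e. 11 ≤ |A + A| ≤ 21.
Lower bound 2|A|-1 is attained iff A is an arithmetic progression.
Enumerate sums a + a' for a ≤ a' (symmetric, so this suffices):
a = -6: -6+-6=-12, -6+-1=-7, -6+4=-2, -6+9=3, -6+10=4, -6+11=5
a = -1: -1+-1=-2, -1+4=3, -1+9=8, -1+10=9, -1+11=10
a = 4: 4+4=8, 4+9=13, 4+10=14, 4+11=15
a = 9: 9+9=18, 9+10=19, 9+11=20
a = 10: 10+10=20, 10+11=21
a = 11: 11+11=22
Distinct sums: {-12, -7, -2, 3, 4, 5, 8, 9, 10, 13, 14, 15, 18, 19, 20, 21, 22}
|A + A| = 17

|A + A| = 17


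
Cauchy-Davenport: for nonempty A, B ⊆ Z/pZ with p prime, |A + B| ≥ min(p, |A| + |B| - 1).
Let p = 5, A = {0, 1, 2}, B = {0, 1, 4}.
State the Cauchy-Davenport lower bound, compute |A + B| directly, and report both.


Cauchy-Davenport: |A + B| ≥ min(p, |A| + |B| - 1) for A, B nonempty in Z/pZ.
|A| = 3, |B| = 3, p = 5.
CD lower bound = min(5, 3 + 3 - 1) = min(5, 5) = 5.
Compute A + B mod 5 directly:
a = 0: 0+0=0, 0+1=1, 0+4=4
a = 1: 1+0=1, 1+1=2, 1+4=0
a = 2: 2+0=2, 2+1=3, 2+4=1
A + B = {0, 1, 2, 3, 4}, so |A + B| = 5.
Verify: 5 ≥ 5? Yes ✓.

CD lower bound = 5, actual |A + B| = 5.


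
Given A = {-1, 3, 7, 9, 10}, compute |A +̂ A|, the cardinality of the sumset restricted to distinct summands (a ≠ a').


Restricted sumset: A +̂ A = {a + a' : a ∈ A, a' ∈ A, a ≠ a'}.
Equivalently, take A + A and drop any sum 2a that is achievable ONLY as a + a for a ∈ A (i.e. sums representable only with equal summands).
Enumerate pairs (a, a') with a < a' (symmetric, so each unordered pair gives one sum; this covers all a ≠ a'):
  -1 + 3 = 2
  -1 + 7 = 6
  -1 + 9 = 8
  -1 + 10 = 9
  3 + 7 = 10
  3 + 9 = 12
  3 + 10 = 13
  7 + 9 = 16
  7 + 10 = 17
  9 + 10 = 19
Collected distinct sums: {2, 6, 8, 9, 10, 12, 13, 16, 17, 19}
|A +̂ A| = 10
(Reference bound: |A +̂ A| ≥ 2|A| - 3 for |A| ≥ 2, with |A| = 5 giving ≥ 7.)

|A +̂ A| = 10


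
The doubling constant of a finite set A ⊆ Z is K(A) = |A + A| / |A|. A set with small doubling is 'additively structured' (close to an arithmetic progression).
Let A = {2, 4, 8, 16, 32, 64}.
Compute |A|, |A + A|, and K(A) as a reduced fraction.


|A| = 6.
Compute A + A by enumerating all 36 pairs.
A + A = {4, 6, 8, 10, 12, 16, 18, 20, 24, 32, 34, 36, 40, 48, 64, 66, 68, 72, 80, 96, 128}, so |A + A| = 21.
K = |A + A| / |A| = 21/6 = 7/2 ≈ 3.5000.
Reference: AP of size 6 gives K = 11/6 ≈ 1.8333; a fully generic set of size 6 gives K ≈ 3.5000.

|A| = 6, |A + A| = 21, K = 21/6 = 7/2.


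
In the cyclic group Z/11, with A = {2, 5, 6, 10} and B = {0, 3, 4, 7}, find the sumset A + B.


Work in Z/11Z: reduce every sum a + b modulo 11.
Enumerate all 16 pairs:
a = 2: 2+0=2, 2+3=5, 2+4=6, 2+7=9
a = 5: 5+0=5, 5+3=8, 5+4=9, 5+7=1
a = 6: 6+0=6, 6+3=9, 6+4=10, 6+7=2
a = 10: 10+0=10, 10+3=2, 10+4=3, 10+7=6
Distinct residues collected: {1, 2, 3, 5, 6, 8, 9, 10}
|A + B| = 8 (out of 11 total residues).

A + B = {1, 2, 3, 5, 6, 8, 9, 10}


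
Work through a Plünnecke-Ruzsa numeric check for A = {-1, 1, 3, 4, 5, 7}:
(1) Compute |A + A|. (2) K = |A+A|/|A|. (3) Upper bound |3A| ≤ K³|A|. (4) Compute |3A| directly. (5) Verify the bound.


|A| = 6.
Step 1: Compute A + A by enumerating all 36 pairs.
A + A = {-2, 0, 2, 3, 4, 5, 6, 7, 8, 9, 10, 11, 12, 14}, so |A + A| = 14.
Step 2: Doubling constant K = |A + A|/|A| = 14/6 = 14/6 ≈ 2.3333.
Step 3: Plünnecke-Ruzsa gives |3A| ≤ K³·|A| = (2.3333)³ · 6 ≈ 76.2222.
Step 4: Compute 3A = A + A + A directly by enumerating all triples (a,b,c) ∈ A³; |3A| = 22.
Step 5: Check 22 ≤ 76.2222? Yes ✓.

K = 14/6, Plünnecke-Ruzsa bound K³|A| ≈ 76.2222, |3A| = 22, inequality holds.


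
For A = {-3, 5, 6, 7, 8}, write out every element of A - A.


A - A = {a - a' : a, a' ∈ A}.
Compute a - a' for each ordered pair (a, a'):
a = -3: -3--3=0, -3-5=-8, -3-6=-9, -3-7=-10, -3-8=-11
a = 5: 5--3=8, 5-5=0, 5-6=-1, 5-7=-2, 5-8=-3
a = 6: 6--3=9, 6-5=1, 6-6=0, 6-7=-1, 6-8=-2
a = 7: 7--3=10, 7-5=2, 7-6=1, 7-7=0, 7-8=-1
a = 8: 8--3=11, 8-5=3, 8-6=2, 8-7=1, 8-8=0
Collecting distinct values (and noting 0 appears from a-a):
A - A = {-11, -10, -9, -8, -3, -2, -1, 0, 1, 2, 3, 8, 9, 10, 11}
|A - A| = 15

A - A = {-11, -10, -9, -8, -3, -2, -1, 0, 1, 2, 3, 8, 9, 10, 11}


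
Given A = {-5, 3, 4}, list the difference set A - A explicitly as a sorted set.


A - A = {a - a' : a, a' ∈ A}.
Compute a - a' for each ordered pair (a, a'):
a = -5: -5--5=0, -5-3=-8, -5-4=-9
a = 3: 3--5=8, 3-3=0, 3-4=-1
a = 4: 4--5=9, 4-3=1, 4-4=0
Collecting distinct values (and noting 0 appears from a-a):
A - A = {-9, -8, -1, 0, 1, 8, 9}
|A - A| = 7

A - A = {-9, -8, -1, 0, 1, 8, 9}


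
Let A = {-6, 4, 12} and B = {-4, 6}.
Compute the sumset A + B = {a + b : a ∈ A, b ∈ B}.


A + B = {a + b : a ∈ A, b ∈ B}.
Enumerate all |A|·|B| = 3·2 = 6 pairs (a, b) and collect distinct sums.
a = -6: -6+-4=-10, -6+6=0
a = 4: 4+-4=0, 4+6=10
a = 12: 12+-4=8, 12+6=18
Collecting distinct sums: A + B = {-10, 0, 8, 10, 18}
|A + B| = 5

A + B = {-10, 0, 8, 10, 18}


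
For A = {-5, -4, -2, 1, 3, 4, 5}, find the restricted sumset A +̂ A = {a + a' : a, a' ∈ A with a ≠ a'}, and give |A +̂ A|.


Restricted sumset: A +̂ A = {a + a' : a ∈ A, a' ∈ A, a ≠ a'}.
Equivalently, take A + A and drop any sum 2a that is achievable ONLY as a + a for a ∈ A (i.e. sums representable only with equal summands).
Enumerate pairs (a, a') with a < a' (symmetric, so each unordered pair gives one sum; this covers all a ≠ a'):
  -5 + -4 = -9
  -5 + -2 = -7
  -5 + 1 = -4
  -5 + 3 = -2
  -5 + 4 = -1
  -5 + 5 = 0
  -4 + -2 = -6
  -4 + 1 = -3
  -4 + 3 = -1
  -4 + 4 = 0
  -4 + 5 = 1
  -2 + 1 = -1
  -2 + 3 = 1
  -2 + 4 = 2
  -2 + 5 = 3
  1 + 3 = 4
  1 + 4 = 5
  1 + 5 = 6
  3 + 4 = 7
  3 + 5 = 8
  4 + 5 = 9
Collected distinct sums: {-9, -7, -6, -4, -3, -2, -1, 0, 1, 2, 3, 4, 5, 6, 7, 8, 9}
|A +̂ A| = 17
(Reference bound: |A +̂ A| ≥ 2|A| - 3 for |A| ≥ 2, with |A| = 7 giving ≥ 11.)

|A +̂ A| = 17


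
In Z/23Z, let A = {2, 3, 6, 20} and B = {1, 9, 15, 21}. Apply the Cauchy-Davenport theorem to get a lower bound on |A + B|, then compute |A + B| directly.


Cauchy-Davenport: |A + B| ≥ min(p, |A| + |B| - 1) for A, B nonempty in Z/pZ.
|A| = 4, |B| = 4, p = 23.
CD lower bound = min(23, 4 + 4 - 1) = min(23, 7) = 7.
Compute A + B mod 23 directly:
a = 2: 2+1=3, 2+9=11, 2+15=17, 2+21=0
a = 3: 3+1=4, 3+9=12, 3+15=18, 3+21=1
a = 6: 6+1=7, 6+9=15, 6+15=21, 6+21=4
a = 20: 20+1=21, 20+9=6, 20+15=12, 20+21=18
A + B = {0, 1, 3, 4, 6, 7, 11, 12, 15, 17, 18, 21}, so |A + B| = 12.
Verify: 12 ≥ 7? Yes ✓.

CD lower bound = 7, actual |A + B| = 12.


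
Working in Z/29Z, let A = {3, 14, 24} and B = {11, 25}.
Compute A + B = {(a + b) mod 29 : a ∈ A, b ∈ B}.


Work in Z/29Z: reduce every sum a + b modulo 29.
Enumerate all 6 pairs:
a = 3: 3+11=14, 3+25=28
a = 14: 14+11=25, 14+25=10
a = 24: 24+11=6, 24+25=20
Distinct residues collected: {6, 10, 14, 20, 25, 28}
|A + B| = 6 (out of 29 total residues).

A + B = {6, 10, 14, 20, 25, 28}


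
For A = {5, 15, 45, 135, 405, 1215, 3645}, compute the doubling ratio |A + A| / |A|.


|A| = 7.
Compute A + A by enumerating all 49 pairs.
A + A = {10, 20, 30, 50, 60, 90, 140, 150, 180, 270, 410, 420, 450, 540, 810, 1220, 1230, 1260, 1350, 1620, 2430, 3650, 3660, 3690, 3780, 4050, 4860, 7290}, so |A + A| = 28.
K = |A + A| / |A| = 28/7 = 4/1 ≈ 4.0000.
Reference: AP of size 7 gives K = 13/7 ≈ 1.8571; a fully generic set of size 7 gives K ≈ 4.0000.

|A| = 7, |A + A| = 28, K = 28/7 = 4/1.


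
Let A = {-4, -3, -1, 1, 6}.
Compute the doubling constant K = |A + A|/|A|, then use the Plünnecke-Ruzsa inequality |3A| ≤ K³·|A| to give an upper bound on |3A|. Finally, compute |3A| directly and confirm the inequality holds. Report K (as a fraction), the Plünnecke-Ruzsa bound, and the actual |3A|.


|A| = 5.
Step 1: Compute A + A by enumerating all 25 pairs.
A + A = {-8, -7, -6, -5, -4, -3, -2, 0, 2, 3, 5, 7, 12}, so |A + A| = 13.
Step 2: Doubling constant K = |A + A|/|A| = 13/5 = 13/5 ≈ 2.6000.
Step 3: Plünnecke-Ruzsa gives |3A| ≤ K³·|A| = (2.6000)³ · 5 ≈ 87.8800.
Step 4: Compute 3A = A + A + A directly by enumerating all triples (a,b,c) ∈ A³; |3A| = 23.
Step 5: Check 23 ≤ 87.8800? Yes ✓.

K = 13/5, Plünnecke-Ruzsa bound K³|A| ≈ 87.8800, |3A| = 23, inequality holds.


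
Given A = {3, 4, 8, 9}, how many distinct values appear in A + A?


A + A = {a + a' : a, a' ∈ A}; |A| = 4.
General bounds: 2|A| - 1 ≤ |A + A| ≤ |A|(|A|+1)/2, i.e. 7 ≤ |A + A| ≤ 10.
Lower bound 2|A|-1 is attained iff A is an arithmetic progression.
Enumerate sums a + a' for a ≤ a' (symmetric, so this suffices):
a = 3: 3+3=6, 3+4=7, 3+8=11, 3+9=12
a = 4: 4+4=8, 4+8=12, 4+9=13
a = 8: 8+8=16, 8+9=17
a = 9: 9+9=18
Distinct sums: {6, 7, 8, 11, 12, 13, 16, 17, 18}
|A + A| = 9

|A + A| = 9


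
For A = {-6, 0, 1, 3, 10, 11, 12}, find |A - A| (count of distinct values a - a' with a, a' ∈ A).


A - A = {a - a' : a, a' ∈ A}; |A| = 7.
Bounds: 2|A|-1 ≤ |A - A| ≤ |A|² - |A| + 1, i.e. 13 ≤ |A - A| ≤ 43.
Note: 0 ∈ A - A always (from a - a). The set is symmetric: if d ∈ A - A then -d ∈ A - A.
Enumerate nonzero differences d = a - a' with a > a' (then include -d):
Positive differences: {1, 2, 3, 6, 7, 8, 9, 10, 11, 12, 16, 17, 18}
Full difference set: {0} ∪ (positive diffs) ∪ (negative diffs).
|A - A| = 1 + 2·13 = 27 (matches direct enumeration: 27).

|A - A| = 27


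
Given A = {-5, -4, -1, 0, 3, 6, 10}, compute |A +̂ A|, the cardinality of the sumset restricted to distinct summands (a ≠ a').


Restricted sumset: A +̂ A = {a + a' : a ∈ A, a' ∈ A, a ≠ a'}.
Equivalently, take A + A and drop any sum 2a that is achievable ONLY as a + a for a ∈ A (i.e. sums representable only with equal summands).
Enumerate pairs (a, a') with a < a' (symmetric, so each unordered pair gives one sum; this covers all a ≠ a'):
  -5 + -4 = -9
  -5 + -1 = -6
  -5 + 0 = -5
  -5 + 3 = -2
  -5 + 6 = 1
  -5 + 10 = 5
  -4 + -1 = -5
  -4 + 0 = -4
  -4 + 3 = -1
  -4 + 6 = 2
  -4 + 10 = 6
  -1 + 0 = -1
  -1 + 3 = 2
  -1 + 6 = 5
  -1 + 10 = 9
  0 + 3 = 3
  0 + 6 = 6
  0 + 10 = 10
  3 + 6 = 9
  3 + 10 = 13
  6 + 10 = 16
Collected distinct sums: {-9, -6, -5, -4, -2, -1, 1, 2, 3, 5, 6, 9, 10, 13, 16}
|A +̂ A| = 15
(Reference bound: |A +̂ A| ≥ 2|A| - 3 for |A| ≥ 2, with |A| = 7 giving ≥ 11.)

|A +̂ A| = 15


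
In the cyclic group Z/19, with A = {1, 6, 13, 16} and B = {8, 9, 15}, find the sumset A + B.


Work in Z/19Z: reduce every sum a + b modulo 19.
Enumerate all 12 pairs:
a = 1: 1+8=9, 1+9=10, 1+15=16
a = 6: 6+8=14, 6+9=15, 6+15=2
a = 13: 13+8=2, 13+9=3, 13+15=9
a = 16: 16+8=5, 16+9=6, 16+15=12
Distinct residues collected: {2, 3, 5, 6, 9, 10, 12, 14, 15, 16}
|A + B| = 10 (out of 19 total residues).

A + B = {2, 3, 5, 6, 9, 10, 12, 14, 15, 16}


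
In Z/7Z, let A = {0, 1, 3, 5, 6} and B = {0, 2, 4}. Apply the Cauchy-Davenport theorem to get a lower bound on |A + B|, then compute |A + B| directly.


Cauchy-Davenport: |A + B| ≥ min(p, |A| + |B| - 1) for A, B nonempty in Z/pZ.
|A| = 5, |B| = 3, p = 7.
CD lower bound = min(7, 5 + 3 - 1) = min(7, 7) = 7.
Compute A + B mod 7 directly:
a = 0: 0+0=0, 0+2=2, 0+4=4
a = 1: 1+0=1, 1+2=3, 1+4=5
a = 3: 3+0=3, 3+2=5, 3+4=0
a = 5: 5+0=5, 5+2=0, 5+4=2
a = 6: 6+0=6, 6+2=1, 6+4=3
A + B = {0, 1, 2, 3, 4, 5, 6}, so |A + B| = 7.
Verify: 7 ≥ 7? Yes ✓.

CD lower bound = 7, actual |A + B| = 7.


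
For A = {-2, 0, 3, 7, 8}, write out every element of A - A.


A - A = {a - a' : a, a' ∈ A}.
Compute a - a' for each ordered pair (a, a'):
a = -2: -2--2=0, -2-0=-2, -2-3=-5, -2-7=-9, -2-8=-10
a = 0: 0--2=2, 0-0=0, 0-3=-3, 0-7=-7, 0-8=-8
a = 3: 3--2=5, 3-0=3, 3-3=0, 3-7=-4, 3-8=-5
a = 7: 7--2=9, 7-0=7, 7-3=4, 7-7=0, 7-8=-1
a = 8: 8--2=10, 8-0=8, 8-3=5, 8-7=1, 8-8=0
Collecting distinct values (and noting 0 appears from a-a):
A - A = {-10, -9, -8, -7, -5, -4, -3, -2, -1, 0, 1, 2, 3, 4, 5, 7, 8, 9, 10}
|A - A| = 19

A - A = {-10, -9, -8, -7, -5, -4, -3, -2, -1, 0, 1, 2, 3, 4, 5, 7, 8, 9, 10}


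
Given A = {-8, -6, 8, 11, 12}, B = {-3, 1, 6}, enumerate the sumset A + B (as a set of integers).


A + B = {a + b : a ∈ A, b ∈ B}.
Enumerate all |A|·|B| = 5·3 = 15 pairs (a, b) and collect distinct sums.
a = -8: -8+-3=-11, -8+1=-7, -8+6=-2
a = -6: -6+-3=-9, -6+1=-5, -6+6=0
a = 8: 8+-3=5, 8+1=9, 8+6=14
a = 11: 11+-3=8, 11+1=12, 11+6=17
a = 12: 12+-3=9, 12+1=13, 12+6=18
Collecting distinct sums: A + B = {-11, -9, -7, -5, -2, 0, 5, 8, 9, 12, 13, 14, 17, 18}
|A + B| = 14

A + B = {-11, -9, -7, -5, -2, 0, 5, 8, 9, 12, 13, 14, 17, 18}


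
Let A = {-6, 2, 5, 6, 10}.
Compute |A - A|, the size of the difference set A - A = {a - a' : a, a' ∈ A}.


A - A = {a - a' : a, a' ∈ A}; |A| = 5.
Bounds: 2|A|-1 ≤ |A - A| ≤ |A|² - |A| + 1, i.e. 9 ≤ |A - A| ≤ 21.
Note: 0 ∈ A - A always (from a - a). The set is symmetric: if d ∈ A - A then -d ∈ A - A.
Enumerate nonzero differences d = a - a' with a > a' (then include -d):
Positive differences: {1, 3, 4, 5, 8, 11, 12, 16}
Full difference set: {0} ∪ (positive diffs) ∪ (negative diffs).
|A - A| = 1 + 2·8 = 17 (matches direct enumeration: 17).

|A - A| = 17


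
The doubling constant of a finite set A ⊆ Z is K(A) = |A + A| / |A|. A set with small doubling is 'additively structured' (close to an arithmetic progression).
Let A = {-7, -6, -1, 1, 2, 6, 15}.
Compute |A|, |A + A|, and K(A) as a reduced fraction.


|A| = 7.
Compute A + A by enumerating all 49 pairs.
A + A = {-14, -13, -12, -8, -7, -6, -5, -4, -2, -1, 0, 1, 2, 3, 4, 5, 7, 8, 9, 12, 14, 16, 17, 21, 30}, so |A + A| = 25.
K = |A + A| / |A| = 25/7 (already in lowest terms) ≈ 3.5714.
Reference: AP of size 7 gives K = 13/7 ≈ 1.8571; a fully generic set of size 7 gives K ≈ 4.0000.

|A| = 7, |A + A| = 25, K = 25/7.


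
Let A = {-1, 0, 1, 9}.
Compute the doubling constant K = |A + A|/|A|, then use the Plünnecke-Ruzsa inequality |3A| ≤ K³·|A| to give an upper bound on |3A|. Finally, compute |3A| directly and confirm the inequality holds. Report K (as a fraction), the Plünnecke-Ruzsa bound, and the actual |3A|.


|A| = 4.
Step 1: Compute A + A by enumerating all 16 pairs.
A + A = {-2, -1, 0, 1, 2, 8, 9, 10, 18}, so |A + A| = 9.
Step 2: Doubling constant K = |A + A|/|A| = 9/4 = 9/4 ≈ 2.2500.
Step 3: Plünnecke-Ruzsa gives |3A| ≤ K³·|A| = (2.2500)³ · 4 ≈ 45.5625.
Step 4: Compute 3A = A + A + A directly by enumerating all triples (a,b,c) ∈ A³; |3A| = 16.
Step 5: Check 16 ≤ 45.5625? Yes ✓.

K = 9/4, Plünnecke-Ruzsa bound K³|A| ≈ 45.5625, |3A| = 16, inequality holds.


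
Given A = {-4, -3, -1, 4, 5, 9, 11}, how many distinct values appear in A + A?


A + A = {a + a' : a, a' ∈ A}; |A| = 7.
General bounds: 2|A| - 1 ≤ |A + A| ≤ |A|(|A|+1)/2, i.e. 13 ≤ |A + A| ≤ 28.
Lower bound 2|A|-1 is attained iff A is an arithmetic progression.
Enumerate sums a + a' for a ≤ a' (symmetric, so this suffices):
a = -4: -4+-4=-8, -4+-3=-7, -4+-1=-5, -4+4=0, -4+5=1, -4+9=5, -4+11=7
a = -3: -3+-3=-6, -3+-1=-4, -3+4=1, -3+5=2, -3+9=6, -3+11=8
a = -1: -1+-1=-2, -1+4=3, -1+5=4, -1+9=8, -1+11=10
a = 4: 4+4=8, 4+5=9, 4+9=13, 4+11=15
a = 5: 5+5=10, 5+9=14, 5+11=16
a = 9: 9+9=18, 9+11=20
a = 11: 11+11=22
Distinct sums: {-8, -7, -6, -5, -4, -2, 0, 1, 2, 3, 4, 5, 6, 7, 8, 9, 10, 13, 14, 15, 16, 18, 20, 22}
|A + A| = 24

|A + A| = 24


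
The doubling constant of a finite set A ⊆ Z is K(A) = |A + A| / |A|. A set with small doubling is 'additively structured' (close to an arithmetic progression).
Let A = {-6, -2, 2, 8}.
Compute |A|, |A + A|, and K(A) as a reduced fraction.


|A| = 4.
Compute A + A by enumerating all 16 pairs.
A + A = {-12, -8, -4, 0, 2, 4, 6, 10, 16}, so |A + A| = 9.
K = |A + A| / |A| = 9/4 (already in lowest terms) ≈ 2.2500.
Reference: AP of size 4 gives K = 7/4 ≈ 1.7500; a fully generic set of size 4 gives K ≈ 2.5000.

|A| = 4, |A + A| = 9, K = 9/4.


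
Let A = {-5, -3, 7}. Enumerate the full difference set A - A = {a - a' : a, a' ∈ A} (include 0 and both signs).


A - A = {a - a' : a, a' ∈ A}.
Compute a - a' for each ordered pair (a, a'):
a = -5: -5--5=0, -5--3=-2, -5-7=-12
a = -3: -3--5=2, -3--3=0, -3-7=-10
a = 7: 7--5=12, 7--3=10, 7-7=0
Collecting distinct values (and noting 0 appears from a-a):
A - A = {-12, -10, -2, 0, 2, 10, 12}
|A - A| = 7

A - A = {-12, -10, -2, 0, 2, 10, 12}


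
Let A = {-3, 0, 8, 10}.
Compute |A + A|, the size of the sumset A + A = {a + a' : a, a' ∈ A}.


A + A = {a + a' : a, a' ∈ A}; |A| = 4.
General bounds: 2|A| - 1 ≤ |A + A| ≤ |A|(|A|+1)/2, i.e. 7 ≤ |A + A| ≤ 10.
Lower bound 2|A|-1 is attained iff A is an arithmetic progression.
Enumerate sums a + a' for a ≤ a' (symmetric, so this suffices):
a = -3: -3+-3=-6, -3+0=-3, -3+8=5, -3+10=7
a = 0: 0+0=0, 0+8=8, 0+10=10
a = 8: 8+8=16, 8+10=18
a = 10: 10+10=20
Distinct sums: {-6, -3, 0, 5, 7, 8, 10, 16, 18, 20}
|A + A| = 10

|A + A| = 10


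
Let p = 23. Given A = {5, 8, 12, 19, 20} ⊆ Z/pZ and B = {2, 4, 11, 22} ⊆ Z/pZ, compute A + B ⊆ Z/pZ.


Work in Z/23Z: reduce every sum a + b modulo 23.
Enumerate all 20 pairs:
a = 5: 5+2=7, 5+4=9, 5+11=16, 5+22=4
a = 8: 8+2=10, 8+4=12, 8+11=19, 8+22=7
a = 12: 12+2=14, 12+4=16, 12+11=0, 12+22=11
a = 19: 19+2=21, 19+4=0, 19+11=7, 19+22=18
a = 20: 20+2=22, 20+4=1, 20+11=8, 20+22=19
Distinct residues collected: {0, 1, 4, 7, 8, 9, 10, 11, 12, 14, 16, 18, 19, 21, 22}
|A + B| = 15 (out of 23 total residues).

A + B = {0, 1, 4, 7, 8, 9, 10, 11, 12, 14, 16, 18, 19, 21, 22}


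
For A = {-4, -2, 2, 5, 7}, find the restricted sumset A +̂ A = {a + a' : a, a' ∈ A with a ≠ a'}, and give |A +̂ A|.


Restricted sumset: A +̂ A = {a + a' : a ∈ A, a' ∈ A, a ≠ a'}.
Equivalently, take A + A and drop any sum 2a that is achievable ONLY as a + a for a ∈ A (i.e. sums representable only with equal summands).
Enumerate pairs (a, a') with a < a' (symmetric, so each unordered pair gives one sum; this covers all a ≠ a'):
  -4 + -2 = -6
  -4 + 2 = -2
  -4 + 5 = 1
  -4 + 7 = 3
  -2 + 2 = 0
  -2 + 5 = 3
  -2 + 7 = 5
  2 + 5 = 7
  2 + 7 = 9
  5 + 7 = 12
Collected distinct sums: {-6, -2, 0, 1, 3, 5, 7, 9, 12}
|A +̂ A| = 9
(Reference bound: |A +̂ A| ≥ 2|A| - 3 for |A| ≥ 2, with |A| = 5 giving ≥ 7.)

|A +̂ A| = 9


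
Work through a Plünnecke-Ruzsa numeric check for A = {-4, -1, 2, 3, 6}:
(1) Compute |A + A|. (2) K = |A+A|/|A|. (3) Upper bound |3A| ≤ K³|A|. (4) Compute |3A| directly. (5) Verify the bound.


|A| = 5.
Step 1: Compute A + A by enumerating all 25 pairs.
A + A = {-8, -5, -2, -1, 1, 2, 4, 5, 6, 8, 9, 12}, so |A + A| = 12.
Step 2: Doubling constant K = |A + A|/|A| = 12/5 = 12/5 ≈ 2.4000.
Step 3: Plünnecke-Ruzsa gives |3A| ≤ K³·|A| = (2.4000)³ · 5 ≈ 69.1200.
Step 4: Compute 3A = A + A + A directly by enumerating all triples (a,b,c) ∈ A³; |3A| = 22.
Step 5: Check 22 ≤ 69.1200? Yes ✓.

K = 12/5, Plünnecke-Ruzsa bound K³|A| ≈ 69.1200, |3A| = 22, inequality holds.


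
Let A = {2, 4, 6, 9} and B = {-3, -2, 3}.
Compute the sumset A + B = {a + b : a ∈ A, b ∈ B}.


A + B = {a + b : a ∈ A, b ∈ B}.
Enumerate all |A|·|B| = 4·3 = 12 pairs (a, b) and collect distinct sums.
a = 2: 2+-3=-1, 2+-2=0, 2+3=5
a = 4: 4+-3=1, 4+-2=2, 4+3=7
a = 6: 6+-3=3, 6+-2=4, 6+3=9
a = 9: 9+-3=6, 9+-2=7, 9+3=12
Collecting distinct sums: A + B = {-1, 0, 1, 2, 3, 4, 5, 6, 7, 9, 12}
|A + B| = 11

A + B = {-1, 0, 1, 2, 3, 4, 5, 6, 7, 9, 12}


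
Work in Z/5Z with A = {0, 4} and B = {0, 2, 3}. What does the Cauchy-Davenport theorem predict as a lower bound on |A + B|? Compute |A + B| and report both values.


Cauchy-Davenport: |A + B| ≥ min(p, |A| + |B| - 1) for A, B nonempty in Z/pZ.
|A| = 2, |B| = 3, p = 5.
CD lower bound = min(5, 2 + 3 - 1) = min(5, 4) = 4.
Compute A + B mod 5 directly:
a = 0: 0+0=0, 0+2=2, 0+3=3
a = 4: 4+0=4, 4+2=1, 4+3=2
A + B = {0, 1, 2, 3, 4}, so |A + B| = 5.
Verify: 5 ≥ 4? Yes ✓.

CD lower bound = 4, actual |A + B| = 5.


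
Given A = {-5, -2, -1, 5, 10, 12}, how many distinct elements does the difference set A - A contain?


A - A = {a - a' : a, a' ∈ A}; |A| = 6.
Bounds: 2|A|-1 ≤ |A - A| ≤ |A|² - |A| + 1, i.e. 11 ≤ |A - A| ≤ 31.
Note: 0 ∈ A - A always (from a - a). The set is symmetric: if d ∈ A - A then -d ∈ A - A.
Enumerate nonzero differences d = a - a' with a > a' (then include -d):
Positive differences: {1, 2, 3, 4, 5, 6, 7, 10, 11, 12, 13, 14, 15, 17}
Full difference set: {0} ∪ (positive diffs) ∪ (negative diffs).
|A - A| = 1 + 2·14 = 29 (matches direct enumeration: 29).

|A - A| = 29


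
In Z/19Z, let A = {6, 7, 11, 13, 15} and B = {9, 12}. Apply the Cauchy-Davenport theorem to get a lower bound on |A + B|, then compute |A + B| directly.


Cauchy-Davenport: |A + B| ≥ min(p, |A| + |B| - 1) for A, B nonempty in Z/pZ.
|A| = 5, |B| = 2, p = 19.
CD lower bound = min(19, 5 + 2 - 1) = min(19, 6) = 6.
Compute A + B mod 19 directly:
a = 6: 6+9=15, 6+12=18
a = 7: 7+9=16, 7+12=0
a = 11: 11+9=1, 11+12=4
a = 13: 13+9=3, 13+12=6
a = 15: 15+9=5, 15+12=8
A + B = {0, 1, 3, 4, 5, 6, 8, 15, 16, 18}, so |A + B| = 10.
Verify: 10 ≥ 6? Yes ✓.

CD lower bound = 6, actual |A + B| = 10.


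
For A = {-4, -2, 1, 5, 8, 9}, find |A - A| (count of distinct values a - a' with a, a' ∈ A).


A - A = {a - a' : a, a' ∈ A}; |A| = 6.
Bounds: 2|A|-1 ≤ |A - A| ≤ |A|² - |A| + 1, i.e. 11 ≤ |A - A| ≤ 31.
Note: 0 ∈ A - A always (from a - a). The set is symmetric: if d ∈ A - A then -d ∈ A - A.
Enumerate nonzero differences d = a - a' with a > a' (then include -d):
Positive differences: {1, 2, 3, 4, 5, 7, 8, 9, 10, 11, 12, 13}
Full difference set: {0} ∪ (positive diffs) ∪ (negative diffs).
|A - A| = 1 + 2·12 = 25 (matches direct enumeration: 25).

|A - A| = 25


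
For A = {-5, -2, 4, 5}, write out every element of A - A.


A - A = {a - a' : a, a' ∈ A}.
Compute a - a' for each ordered pair (a, a'):
a = -5: -5--5=0, -5--2=-3, -5-4=-9, -5-5=-10
a = -2: -2--5=3, -2--2=0, -2-4=-6, -2-5=-7
a = 4: 4--5=9, 4--2=6, 4-4=0, 4-5=-1
a = 5: 5--5=10, 5--2=7, 5-4=1, 5-5=0
Collecting distinct values (and noting 0 appears from a-a):
A - A = {-10, -9, -7, -6, -3, -1, 0, 1, 3, 6, 7, 9, 10}
|A - A| = 13

A - A = {-10, -9, -7, -6, -3, -1, 0, 1, 3, 6, 7, 9, 10}


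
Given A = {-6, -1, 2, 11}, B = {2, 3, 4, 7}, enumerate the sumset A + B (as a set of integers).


A + B = {a + b : a ∈ A, b ∈ B}.
Enumerate all |A|·|B| = 4·4 = 16 pairs (a, b) and collect distinct sums.
a = -6: -6+2=-4, -6+3=-3, -6+4=-2, -6+7=1
a = -1: -1+2=1, -1+3=2, -1+4=3, -1+7=6
a = 2: 2+2=4, 2+3=5, 2+4=6, 2+7=9
a = 11: 11+2=13, 11+3=14, 11+4=15, 11+7=18
Collecting distinct sums: A + B = {-4, -3, -2, 1, 2, 3, 4, 5, 6, 9, 13, 14, 15, 18}
|A + B| = 14

A + B = {-4, -3, -2, 1, 2, 3, 4, 5, 6, 9, 13, 14, 15, 18}


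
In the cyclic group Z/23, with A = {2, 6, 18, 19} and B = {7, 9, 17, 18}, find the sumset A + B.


Work in Z/23Z: reduce every sum a + b modulo 23.
Enumerate all 16 pairs:
a = 2: 2+7=9, 2+9=11, 2+17=19, 2+18=20
a = 6: 6+7=13, 6+9=15, 6+17=0, 6+18=1
a = 18: 18+7=2, 18+9=4, 18+17=12, 18+18=13
a = 19: 19+7=3, 19+9=5, 19+17=13, 19+18=14
Distinct residues collected: {0, 1, 2, 3, 4, 5, 9, 11, 12, 13, 14, 15, 19, 20}
|A + B| = 14 (out of 23 total residues).

A + B = {0, 1, 2, 3, 4, 5, 9, 11, 12, 13, 14, 15, 19, 20}


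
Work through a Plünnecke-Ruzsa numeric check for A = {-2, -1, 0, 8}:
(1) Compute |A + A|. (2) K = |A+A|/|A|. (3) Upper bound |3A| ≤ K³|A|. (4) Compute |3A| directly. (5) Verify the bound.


|A| = 4.
Step 1: Compute A + A by enumerating all 16 pairs.
A + A = {-4, -3, -2, -1, 0, 6, 7, 8, 16}, so |A + A| = 9.
Step 2: Doubling constant K = |A + A|/|A| = 9/4 = 9/4 ≈ 2.2500.
Step 3: Plünnecke-Ruzsa gives |3A| ≤ K³·|A| = (2.2500)³ · 4 ≈ 45.5625.
Step 4: Compute 3A = A + A + A directly by enumerating all triples (a,b,c) ∈ A³; |3A| = 16.
Step 5: Check 16 ≤ 45.5625? Yes ✓.

K = 9/4, Plünnecke-Ruzsa bound K³|A| ≈ 45.5625, |3A| = 16, inequality holds.


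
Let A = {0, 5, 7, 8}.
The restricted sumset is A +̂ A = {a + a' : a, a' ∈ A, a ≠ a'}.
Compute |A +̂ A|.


Restricted sumset: A +̂ A = {a + a' : a ∈ A, a' ∈ A, a ≠ a'}.
Equivalently, take A + A and drop any sum 2a that is achievable ONLY as a + a for a ∈ A (i.e. sums representable only with equal summands).
Enumerate pairs (a, a') with a < a' (symmetric, so each unordered pair gives one sum; this covers all a ≠ a'):
  0 + 5 = 5
  0 + 7 = 7
  0 + 8 = 8
  5 + 7 = 12
  5 + 8 = 13
  7 + 8 = 15
Collected distinct sums: {5, 7, 8, 12, 13, 15}
|A +̂ A| = 6
(Reference bound: |A +̂ A| ≥ 2|A| - 3 for |A| ≥ 2, with |A| = 4 giving ≥ 5.)

|A +̂ A| = 6


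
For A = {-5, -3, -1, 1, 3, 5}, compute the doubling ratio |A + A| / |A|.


|A| = 6.
Compute A + A by enumerating all 36 pairs.
A + A = {-10, -8, -6, -4, -2, 0, 2, 4, 6, 8, 10}, so |A + A| = 11.
K = |A + A| / |A| = 11/6 (already in lowest terms) ≈ 1.8333.
Reference: AP of size 6 gives K = 11/6 ≈ 1.8333; a fully generic set of size 6 gives K ≈ 3.5000.

|A| = 6, |A + A| = 11, K = 11/6.


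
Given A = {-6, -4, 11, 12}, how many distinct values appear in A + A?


A + A = {a + a' : a, a' ∈ A}; |A| = 4.
General bounds: 2|A| - 1 ≤ |A + A| ≤ |A|(|A|+1)/2, i.e. 7 ≤ |A + A| ≤ 10.
Lower bound 2|A|-1 is attained iff A is an arithmetic progression.
Enumerate sums a + a' for a ≤ a' (symmetric, so this suffices):
a = -6: -6+-6=-12, -6+-4=-10, -6+11=5, -6+12=6
a = -4: -4+-4=-8, -4+11=7, -4+12=8
a = 11: 11+11=22, 11+12=23
a = 12: 12+12=24
Distinct sums: {-12, -10, -8, 5, 6, 7, 8, 22, 23, 24}
|A + A| = 10

|A + A| = 10


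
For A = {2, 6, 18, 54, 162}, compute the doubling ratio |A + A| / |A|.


|A| = 5.
Compute A + A by enumerating all 25 pairs.
A + A = {4, 8, 12, 20, 24, 36, 56, 60, 72, 108, 164, 168, 180, 216, 324}, so |A + A| = 15.
K = |A + A| / |A| = 15/5 = 3/1 ≈ 3.0000.
Reference: AP of size 5 gives K = 9/5 ≈ 1.8000; a fully generic set of size 5 gives K ≈ 3.0000.

|A| = 5, |A + A| = 15, K = 15/5 = 3/1.


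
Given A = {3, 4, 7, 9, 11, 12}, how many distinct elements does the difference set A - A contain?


A - A = {a - a' : a, a' ∈ A}; |A| = 6.
Bounds: 2|A|-1 ≤ |A - A| ≤ |A|² - |A| + 1, i.e. 11 ≤ |A - A| ≤ 31.
Note: 0 ∈ A - A always (from a - a). The set is symmetric: if d ∈ A - A then -d ∈ A - A.
Enumerate nonzero differences d = a - a' with a > a' (then include -d):
Positive differences: {1, 2, 3, 4, 5, 6, 7, 8, 9}
Full difference set: {0} ∪ (positive diffs) ∪ (negative diffs).
|A - A| = 1 + 2·9 = 19 (matches direct enumeration: 19).

|A - A| = 19


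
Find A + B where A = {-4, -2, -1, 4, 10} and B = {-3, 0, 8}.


A + B = {a + b : a ∈ A, b ∈ B}.
Enumerate all |A|·|B| = 5·3 = 15 pairs (a, b) and collect distinct sums.
a = -4: -4+-3=-7, -4+0=-4, -4+8=4
a = -2: -2+-3=-5, -2+0=-2, -2+8=6
a = -1: -1+-3=-4, -1+0=-1, -1+8=7
a = 4: 4+-3=1, 4+0=4, 4+8=12
a = 10: 10+-3=7, 10+0=10, 10+8=18
Collecting distinct sums: A + B = {-7, -5, -4, -2, -1, 1, 4, 6, 7, 10, 12, 18}
|A + B| = 12

A + B = {-7, -5, -4, -2, -1, 1, 4, 6, 7, 10, 12, 18}


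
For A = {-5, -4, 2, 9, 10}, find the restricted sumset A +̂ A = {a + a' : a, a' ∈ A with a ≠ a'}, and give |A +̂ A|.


Restricted sumset: A +̂ A = {a + a' : a ∈ A, a' ∈ A, a ≠ a'}.
Equivalently, take A + A and drop any sum 2a that is achievable ONLY as a + a for a ∈ A (i.e. sums representable only with equal summands).
Enumerate pairs (a, a') with a < a' (symmetric, so each unordered pair gives one sum; this covers all a ≠ a'):
  -5 + -4 = -9
  -5 + 2 = -3
  -5 + 9 = 4
  -5 + 10 = 5
  -4 + 2 = -2
  -4 + 9 = 5
  -4 + 10 = 6
  2 + 9 = 11
  2 + 10 = 12
  9 + 10 = 19
Collected distinct sums: {-9, -3, -2, 4, 5, 6, 11, 12, 19}
|A +̂ A| = 9
(Reference bound: |A +̂ A| ≥ 2|A| - 3 for |A| ≥ 2, with |A| = 5 giving ≥ 7.)

|A +̂ A| = 9


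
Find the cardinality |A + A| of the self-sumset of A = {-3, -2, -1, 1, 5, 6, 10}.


A + A = {a + a' : a, a' ∈ A}; |A| = 7.
General bounds: 2|A| - 1 ≤ |A + A| ≤ |A|(|A|+1)/2, i.e. 13 ≤ |A + A| ≤ 28.
Lower bound 2|A|-1 is attained iff A is an arithmetic progression.
Enumerate sums a + a' for a ≤ a' (symmetric, so this suffices):
a = -3: -3+-3=-6, -3+-2=-5, -3+-1=-4, -3+1=-2, -3+5=2, -3+6=3, -3+10=7
a = -2: -2+-2=-4, -2+-1=-3, -2+1=-1, -2+5=3, -2+6=4, -2+10=8
a = -1: -1+-1=-2, -1+1=0, -1+5=4, -1+6=5, -1+10=9
a = 1: 1+1=2, 1+5=6, 1+6=7, 1+10=11
a = 5: 5+5=10, 5+6=11, 5+10=15
a = 6: 6+6=12, 6+10=16
a = 10: 10+10=20
Distinct sums: {-6, -5, -4, -3, -2, -1, 0, 2, 3, 4, 5, 6, 7, 8, 9, 10, 11, 12, 15, 16, 20}
|A + A| = 21

|A + A| = 21


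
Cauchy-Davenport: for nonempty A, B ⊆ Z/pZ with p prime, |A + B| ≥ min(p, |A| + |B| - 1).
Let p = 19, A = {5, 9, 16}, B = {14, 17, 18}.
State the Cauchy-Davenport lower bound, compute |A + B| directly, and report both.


Cauchy-Davenport: |A + B| ≥ min(p, |A| + |B| - 1) for A, B nonempty in Z/pZ.
|A| = 3, |B| = 3, p = 19.
CD lower bound = min(19, 3 + 3 - 1) = min(19, 5) = 5.
Compute A + B mod 19 directly:
a = 5: 5+14=0, 5+17=3, 5+18=4
a = 9: 9+14=4, 9+17=7, 9+18=8
a = 16: 16+14=11, 16+17=14, 16+18=15
A + B = {0, 3, 4, 7, 8, 11, 14, 15}, so |A + B| = 8.
Verify: 8 ≥ 5? Yes ✓.

CD lower bound = 5, actual |A + B| = 8.


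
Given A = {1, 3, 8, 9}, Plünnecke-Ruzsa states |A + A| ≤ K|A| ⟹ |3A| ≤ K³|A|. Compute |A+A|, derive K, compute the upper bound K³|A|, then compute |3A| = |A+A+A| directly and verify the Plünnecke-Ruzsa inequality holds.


|A| = 4.
Step 1: Compute A + A by enumerating all 16 pairs.
A + A = {2, 4, 6, 9, 10, 11, 12, 16, 17, 18}, so |A + A| = 10.
Step 2: Doubling constant K = |A + A|/|A| = 10/4 = 10/4 ≈ 2.5000.
Step 3: Plünnecke-Ruzsa gives |3A| ≤ K³·|A| = (2.5000)³ · 4 ≈ 62.5000.
Step 4: Compute 3A = A + A + A directly by enumerating all triples (a,b,c) ∈ A³; |3A| = 19.
Step 5: Check 19 ≤ 62.5000? Yes ✓.

K = 10/4, Plünnecke-Ruzsa bound K³|A| ≈ 62.5000, |3A| = 19, inequality holds.


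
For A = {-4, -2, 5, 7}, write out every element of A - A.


A - A = {a - a' : a, a' ∈ A}.
Compute a - a' for each ordered pair (a, a'):
a = -4: -4--4=0, -4--2=-2, -4-5=-9, -4-7=-11
a = -2: -2--4=2, -2--2=0, -2-5=-7, -2-7=-9
a = 5: 5--4=9, 5--2=7, 5-5=0, 5-7=-2
a = 7: 7--4=11, 7--2=9, 7-5=2, 7-7=0
Collecting distinct values (and noting 0 appears from a-a):
A - A = {-11, -9, -7, -2, 0, 2, 7, 9, 11}
|A - A| = 9

A - A = {-11, -9, -7, -2, 0, 2, 7, 9, 11}


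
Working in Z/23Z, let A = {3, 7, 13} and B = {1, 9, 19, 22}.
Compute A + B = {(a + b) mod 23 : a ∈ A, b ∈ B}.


Work in Z/23Z: reduce every sum a + b modulo 23.
Enumerate all 12 pairs:
a = 3: 3+1=4, 3+9=12, 3+19=22, 3+22=2
a = 7: 7+1=8, 7+9=16, 7+19=3, 7+22=6
a = 13: 13+1=14, 13+9=22, 13+19=9, 13+22=12
Distinct residues collected: {2, 3, 4, 6, 8, 9, 12, 14, 16, 22}
|A + B| = 10 (out of 23 total residues).

A + B = {2, 3, 4, 6, 8, 9, 12, 14, 16, 22}


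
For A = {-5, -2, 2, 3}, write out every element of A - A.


A - A = {a - a' : a, a' ∈ A}.
Compute a - a' for each ordered pair (a, a'):
a = -5: -5--5=0, -5--2=-3, -5-2=-7, -5-3=-8
a = -2: -2--5=3, -2--2=0, -2-2=-4, -2-3=-5
a = 2: 2--5=7, 2--2=4, 2-2=0, 2-3=-1
a = 3: 3--5=8, 3--2=5, 3-2=1, 3-3=0
Collecting distinct values (and noting 0 appears from a-a):
A - A = {-8, -7, -5, -4, -3, -1, 0, 1, 3, 4, 5, 7, 8}
|A - A| = 13

A - A = {-8, -7, -5, -4, -3, -1, 0, 1, 3, 4, 5, 7, 8}


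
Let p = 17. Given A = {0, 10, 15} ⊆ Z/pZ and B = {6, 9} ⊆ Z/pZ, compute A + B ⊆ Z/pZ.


Work in Z/17Z: reduce every sum a + b modulo 17.
Enumerate all 6 pairs:
a = 0: 0+6=6, 0+9=9
a = 10: 10+6=16, 10+9=2
a = 15: 15+6=4, 15+9=7
Distinct residues collected: {2, 4, 6, 7, 9, 16}
|A + B| = 6 (out of 17 total residues).

A + B = {2, 4, 6, 7, 9, 16}


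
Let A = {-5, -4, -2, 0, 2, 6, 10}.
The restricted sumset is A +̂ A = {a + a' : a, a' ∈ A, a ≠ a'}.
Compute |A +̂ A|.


Restricted sumset: A +̂ A = {a + a' : a ∈ A, a' ∈ A, a ≠ a'}.
Equivalently, take A + A and drop any sum 2a that is achievable ONLY as a + a for a ∈ A (i.e. sums representable only with equal summands).
Enumerate pairs (a, a') with a < a' (symmetric, so each unordered pair gives one sum; this covers all a ≠ a'):
  -5 + -4 = -9
  -5 + -2 = -7
  -5 + 0 = -5
  -5 + 2 = -3
  -5 + 6 = 1
  -5 + 10 = 5
  -4 + -2 = -6
  -4 + 0 = -4
  -4 + 2 = -2
  -4 + 6 = 2
  -4 + 10 = 6
  -2 + 0 = -2
  -2 + 2 = 0
  -2 + 6 = 4
  -2 + 10 = 8
  0 + 2 = 2
  0 + 6 = 6
  0 + 10 = 10
  2 + 6 = 8
  2 + 10 = 12
  6 + 10 = 16
Collected distinct sums: {-9, -7, -6, -5, -4, -3, -2, 0, 1, 2, 4, 5, 6, 8, 10, 12, 16}
|A +̂ A| = 17
(Reference bound: |A +̂ A| ≥ 2|A| - 3 for |A| ≥ 2, with |A| = 7 giving ≥ 11.)

|A +̂ A| = 17


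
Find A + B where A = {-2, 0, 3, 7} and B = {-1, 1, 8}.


A + B = {a + b : a ∈ A, b ∈ B}.
Enumerate all |A|·|B| = 4·3 = 12 pairs (a, b) and collect distinct sums.
a = -2: -2+-1=-3, -2+1=-1, -2+8=6
a = 0: 0+-1=-1, 0+1=1, 0+8=8
a = 3: 3+-1=2, 3+1=4, 3+8=11
a = 7: 7+-1=6, 7+1=8, 7+8=15
Collecting distinct sums: A + B = {-3, -1, 1, 2, 4, 6, 8, 11, 15}
|A + B| = 9

A + B = {-3, -1, 1, 2, 4, 6, 8, 11, 15}


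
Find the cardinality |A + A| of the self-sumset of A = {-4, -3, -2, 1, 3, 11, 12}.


A + A = {a + a' : a, a' ∈ A}; |A| = 7.
General bounds: 2|A| - 1 ≤ |A + A| ≤ |A|(|A|+1)/2, i.e. 13 ≤ |A + A| ≤ 28.
Lower bound 2|A|-1 is attained iff A is an arithmetic progression.
Enumerate sums a + a' for a ≤ a' (symmetric, so this suffices):
a = -4: -4+-4=-8, -4+-3=-7, -4+-2=-6, -4+1=-3, -4+3=-1, -4+11=7, -4+12=8
a = -3: -3+-3=-6, -3+-2=-5, -3+1=-2, -3+3=0, -3+11=8, -3+12=9
a = -2: -2+-2=-4, -2+1=-1, -2+3=1, -2+11=9, -2+12=10
a = 1: 1+1=2, 1+3=4, 1+11=12, 1+12=13
a = 3: 3+3=6, 3+11=14, 3+12=15
a = 11: 11+11=22, 11+12=23
a = 12: 12+12=24
Distinct sums: {-8, -7, -6, -5, -4, -3, -2, -1, 0, 1, 2, 4, 6, 7, 8, 9, 10, 12, 13, 14, 15, 22, 23, 24}
|A + A| = 24

|A + A| = 24


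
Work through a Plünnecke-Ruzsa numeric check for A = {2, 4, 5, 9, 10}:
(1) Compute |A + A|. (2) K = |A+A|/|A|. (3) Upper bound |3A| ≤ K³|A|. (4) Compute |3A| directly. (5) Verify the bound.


|A| = 5.
Step 1: Compute A + A by enumerating all 25 pairs.
A + A = {4, 6, 7, 8, 9, 10, 11, 12, 13, 14, 15, 18, 19, 20}, so |A + A| = 14.
Step 2: Doubling constant K = |A + A|/|A| = 14/5 = 14/5 ≈ 2.8000.
Step 3: Plünnecke-Ruzsa gives |3A| ≤ K³·|A| = (2.8000)³ · 5 ≈ 109.7600.
Step 4: Compute 3A = A + A + A directly by enumerating all triples (a,b,c) ∈ A³; |3A| = 23.
Step 5: Check 23 ≤ 109.7600? Yes ✓.

K = 14/5, Plünnecke-Ruzsa bound K³|A| ≈ 109.7600, |3A| = 23, inequality holds.


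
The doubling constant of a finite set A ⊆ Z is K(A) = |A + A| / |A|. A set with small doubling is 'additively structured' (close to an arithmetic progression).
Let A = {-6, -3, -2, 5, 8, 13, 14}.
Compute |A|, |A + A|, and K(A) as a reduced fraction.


|A| = 7.
Compute A + A by enumerating all 49 pairs.
A + A = {-12, -9, -8, -6, -5, -4, -1, 2, 3, 5, 6, 7, 8, 10, 11, 12, 13, 16, 18, 19, 21, 22, 26, 27, 28}, so |A + A| = 25.
K = |A + A| / |A| = 25/7 (already in lowest terms) ≈ 3.5714.
Reference: AP of size 7 gives K = 13/7 ≈ 1.8571; a fully generic set of size 7 gives K ≈ 4.0000.

|A| = 7, |A + A| = 25, K = 25/7.


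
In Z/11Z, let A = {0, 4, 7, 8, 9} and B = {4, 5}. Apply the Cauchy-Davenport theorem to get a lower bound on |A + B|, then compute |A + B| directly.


Cauchy-Davenport: |A + B| ≥ min(p, |A| + |B| - 1) for A, B nonempty in Z/pZ.
|A| = 5, |B| = 2, p = 11.
CD lower bound = min(11, 5 + 2 - 1) = min(11, 6) = 6.
Compute A + B mod 11 directly:
a = 0: 0+4=4, 0+5=5
a = 4: 4+4=8, 4+5=9
a = 7: 7+4=0, 7+5=1
a = 8: 8+4=1, 8+5=2
a = 9: 9+4=2, 9+5=3
A + B = {0, 1, 2, 3, 4, 5, 8, 9}, so |A + B| = 8.
Verify: 8 ≥ 6? Yes ✓.

CD lower bound = 6, actual |A + B| = 8.


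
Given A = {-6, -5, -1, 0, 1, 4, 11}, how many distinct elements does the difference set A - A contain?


A - A = {a - a' : a, a' ∈ A}; |A| = 7.
Bounds: 2|A|-1 ≤ |A - A| ≤ |A|² - |A| + 1, i.e. 13 ≤ |A - A| ≤ 43.
Note: 0 ∈ A - A always (from a - a). The set is symmetric: if d ∈ A - A then -d ∈ A - A.
Enumerate nonzero differences d = a - a' with a > a' (then include -d):
Positive differences: {1, 2, 3, 4, 5, 6, 7, 9, 10, 11, 12, 16, 17}
Full difference set: {0} ∪ (positive diffs) ∪ (negative diffs).
|A - A| = 1 + 2·13 = 27 (matches direct enumeration: 27).

|A - A| = 27
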